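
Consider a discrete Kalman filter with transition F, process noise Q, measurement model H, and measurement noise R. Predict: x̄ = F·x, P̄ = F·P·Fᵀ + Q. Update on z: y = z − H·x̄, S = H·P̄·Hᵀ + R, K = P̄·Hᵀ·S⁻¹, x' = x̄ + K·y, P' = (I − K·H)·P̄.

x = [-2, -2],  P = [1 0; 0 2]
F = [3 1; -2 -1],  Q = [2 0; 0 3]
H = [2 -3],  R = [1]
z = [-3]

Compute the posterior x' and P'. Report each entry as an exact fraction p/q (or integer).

x̄ = F·x = [-8, 6]
P̄ = F·P·Fᵀ + Q = [13 -8; -8 9]
y = z − H·x̄ = [31]
S = H·P̄·Hᵀ + R = [230]
K = P̄·Hᵀ·S⁻¹ = [5/23; -43/230]
x' = x̄ + K·y = [-29/23, 47/230]
P' = (I − K·H)·P̄ = [49/23 31/23; 31/23 221/230]

x' = [-29/23, 47/230]
P' = [49/23 31/23; 31/23 221/230]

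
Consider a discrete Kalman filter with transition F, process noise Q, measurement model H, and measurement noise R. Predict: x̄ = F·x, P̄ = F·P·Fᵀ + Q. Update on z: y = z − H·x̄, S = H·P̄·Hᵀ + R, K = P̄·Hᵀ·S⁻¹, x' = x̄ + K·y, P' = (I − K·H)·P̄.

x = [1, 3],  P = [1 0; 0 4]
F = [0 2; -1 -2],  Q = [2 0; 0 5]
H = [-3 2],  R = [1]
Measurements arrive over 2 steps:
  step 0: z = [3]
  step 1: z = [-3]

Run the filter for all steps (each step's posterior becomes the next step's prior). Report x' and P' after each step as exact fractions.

step 0: x' = [-352/443, 119/443], P' = [578/443 824/443; 824/443 1282/443]
step 1: x' = [157228/180749, -34860/180749], P' = [200550/180749 285028/180749; 285028/180749 448923/180749]

step 0: x̄ = F·x = [6, -7]
step 0: P̄ = F·P·Fᵀ + Q = [18 -16; -16 22]
step 0: y = z − H·x̄ = [35]
step 0: S = H·P̄·Hᵀ + R = [443]
step 0: K = P̄·Hᵀ·S⁻¹ = [-86/443; 92/443]
step 0: x' = x̄ + K·y = [-352/443, 119/443]
step 0: P' = (I − K·H)·P̄ = [578/443 824/443; 824/443 1282/443]
step 1: x̄ = F·x = [238/443, 114/443]
step 1: P̄ = F·P·Fᵀ + Q = [6014/443 -6776/443; -6776/443 11217/443]
step 1: y = z − H·x̄ = [-843/443]
step 1: S = H·P̄·Hᵀ + R = [180749/443]
step 1: K = P̄·Hᵀ·S⁻¹ = [-31594/180749; 42762/180749]
step 1: x' = x̄ + K·y = [157228/180749, -34860/180749]
step 1: P' = (I − K·H)·P̄ = [200550/180749 285028/180749; 285028/180749 448923/180749]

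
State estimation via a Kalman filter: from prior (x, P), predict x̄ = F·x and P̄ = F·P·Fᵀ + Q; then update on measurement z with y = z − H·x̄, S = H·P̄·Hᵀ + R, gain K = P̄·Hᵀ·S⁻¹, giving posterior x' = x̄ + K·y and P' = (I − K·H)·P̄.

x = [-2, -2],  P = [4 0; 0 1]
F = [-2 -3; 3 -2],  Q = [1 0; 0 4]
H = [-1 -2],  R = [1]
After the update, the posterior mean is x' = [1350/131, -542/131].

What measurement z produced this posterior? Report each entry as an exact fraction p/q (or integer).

z = [-2]

x̄ = F·x = [10, -2]
P̄ = F·P·Fᵀ + Q = [26 -18; -18 44]
S = H·P̄·Hᵀ + R = [131]
K = P̄·Hᵀ·S⁻¹ = [10/131; -70/131]
x' − x̄ = [40/131, -280/131] = K·y
y = (KᵀK)⁻¹·Kᵀ·(x' − x̄) = [4]
z = y + H·x̄ = [4] + [-6] = [-2]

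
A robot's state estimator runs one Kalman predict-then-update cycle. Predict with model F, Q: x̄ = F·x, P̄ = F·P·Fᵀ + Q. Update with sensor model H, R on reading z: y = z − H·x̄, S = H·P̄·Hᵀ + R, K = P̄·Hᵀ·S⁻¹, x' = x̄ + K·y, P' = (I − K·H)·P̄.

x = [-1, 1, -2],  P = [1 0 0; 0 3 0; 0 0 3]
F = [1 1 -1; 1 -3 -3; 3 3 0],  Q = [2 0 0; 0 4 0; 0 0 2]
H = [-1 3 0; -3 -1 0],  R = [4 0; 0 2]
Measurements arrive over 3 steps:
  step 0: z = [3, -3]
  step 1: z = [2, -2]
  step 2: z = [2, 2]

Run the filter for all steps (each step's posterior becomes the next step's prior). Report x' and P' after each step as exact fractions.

step 0: x' = [2881/4555, 5444/4555, -7026/4555], P' = [2933/13665 -793/13665 1464/4555; -793/13665 5153/13665 -1104/4555; 1464/4555 -1104/4555 53066/4555]
step 1: x' = [83644183/150487415, 103432091/150487415, 123458535/30097483], P' = [31026438/150487415 -7459474/150487415 3788052/30097483; -7459474/150487415 55842842/150487415 -3100260/30097483; 3788052/30097483 -3100260/30097483 152702402/30097483]
step 2: x' = [-521174892313/768821827849, 170716349251/768821827849, 1594183195098/768821827849], P' = [158323714114/768821827849 -38376687830/768821827849 96961466964/768821827849; -38376687830/768821827849 284884642990/768821827849 -80114106756/768821827849; 96961466964/768821827849 -80114106756/768821827849 3910851051062/768821827849]

step 0: x̄ = F·x = [2, 2, 0]
step 0: P̄ = F·P·Fᵀ + Q = [9 1 12; 1 59 -24; 12 -24 38]
step 0: y = z − H·x̄ = [-1, 5]
step 0: S = H·P̄·Hᵀ + R = [538 -158; -158 148]
step 0: K = P̄·Hᵀ·S⁻¹ = [-1328/13665 -4003/13665; 4063/13665 -1387/13665; -1194/4555 -1644/4555]
step 0: x' = x̄ + K·y = [2881/4555, 5444/4555, -7026/4555]
step 0: P' = (I − K·H)·P̄ = [2933/13665 -793/13665 1464/4555; -793/13665 5153/13665 -1104/4555; 1464/4555 -1104/4555 53066/4555]
step 1: x̄ = F·x = [15351/4555, 7627/4555, 4995/911]
step 1: P̄ = F·P·Fᵀ + Q = [190868/13665 449086/13665 1084/911; 449086/13665 1455542/13665 -2836/911; 1084/911 -2836/911 5722/911]
step 1: y = z − H·x̄ = [316/911, 8914/911]
step 1: S = H·P̄·Hᵀ + R = [2130178/2733 -1477342/2733; -1477342/2733 1179040/2733]
step 1: K = P̄·Hᵀ·S⁻¹ = [-2670243/30097483 -8561984/30097483; 8749400/30097483 -3346442/30097483; -3272208/30097483 -4131948/30097483]
step 1: x' = x̄ + K·y = [83644183/150487415, 103432091/150487415, 123458535/30097483]
step 1: P' = (I − K·H)·P̄ = [31026438/150487415 -7459474/150487415 3788052/30097483; -7459474/150487415 55842842/150487415 -3100260/30097483; 3788052/30097483 -3100260/30097483 152702402/30097483]
step 2: x̄ = F·x = [-430216401/150487415, -415706023/30097483, 561228822/150487415]
step 2: P̄ = F·P·Fᵀ + Q = [1129559252/150487415 418638370/30097483 205534116/150487415; 418638370/30097483 1531852330/30097483 -79140012/30097483; 205534116/150487415 -79140012/30097483 948527818/150487415]
step 2: y = z − H·x̄ = [6106348774/150487415, -3068204488/150487415]
step 2: S = H·P̄·Hᵀ + R = [58105712662/150487415 -36334641994/150487415; -36334641994/150487415 30685420848/150487415]
step 2: K = P̄·Hᵀ·S⁻¹ = [-68363444401/768821827849 -218297227256/768821827849; 223257654200/768821827849 -84877289750/768821827849; -84325946808/768821827849 -105385147068/768821827849]
step 2: x' = x̄ + K·y = [-521174892313/768821827849, 170716349251/768821827849, 1594183195098/768821827849]
step 2: P' = (I − K·H)·P̄ = [158323714114/768821827849 -38376687830/768821827849 96961466964/768821827849; -38376687830/768821827849 284884642990/768821827849 -80114106756/768821827849; 96961466964/768821827849 -80114106756/768821827849 3910851051062/768821827849]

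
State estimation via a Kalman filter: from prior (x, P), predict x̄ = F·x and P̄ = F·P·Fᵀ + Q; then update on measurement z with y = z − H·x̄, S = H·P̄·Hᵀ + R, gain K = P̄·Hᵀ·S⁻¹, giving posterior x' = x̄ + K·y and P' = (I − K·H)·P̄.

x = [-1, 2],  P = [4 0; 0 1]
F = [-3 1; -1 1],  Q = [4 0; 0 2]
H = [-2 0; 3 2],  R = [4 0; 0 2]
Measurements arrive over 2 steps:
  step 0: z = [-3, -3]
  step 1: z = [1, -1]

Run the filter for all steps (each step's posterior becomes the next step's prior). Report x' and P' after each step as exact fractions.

step 0: x̄ = F·x = [5, 3]
step 0: P̄ = F·P·Fᵀ + Q = [41 13; 13 7]
step 0: y = z − H·x̄ = [7, -24]
step 0: S = H·P̄·Hᵀ + R = [168 -298; -298 555]
step 0: K = P̄·Hᵀ·S⁻¹ = [-277/1109 149/1109; 341/1109 289/1109]
step 0: x' = x̄ + K·y = [30/1109, -1222/1109]
step 0: P' = (I − K·H)·P̄ = [554/1109 -682/1109; -682/1109 1312/1109]
step 1: x̄ = F·x = [-1312/1109, -1252/1109]
step 1: P̄ = F·P·Fᵀ + Q = [14826/1109 5702/1109; 5702/1109 5448/1109]
step 1: y = z − H·x̄ = [-1515/1109, 5331/1109]
step 1: S = H·P̄·Hᵀ + R = [63740/1109 -111764/1109; -111764/1109 225868/1109]
step 1: K = P̄·Hᵀ·S⁻¹ = [-50929/214792 27941/214792; 62423/214792 57517/214792]
step 1: x' = x̄ + K·y = [-25111/107396, -25639/107396]
step 1: P' = (I − K·H)·P̄ = [50929/107396 -62423/107396; -62423/107396 122393/107396]

step 0: x' = [30/1109, -1222/1109], P' = [554/1109 -682/1109; -682/1109 1312/1109]
step 1: x' = [-25111/107396, -25639/107396], P' = [50929/107396 -62423/107396; -62423/107396 122393/107396]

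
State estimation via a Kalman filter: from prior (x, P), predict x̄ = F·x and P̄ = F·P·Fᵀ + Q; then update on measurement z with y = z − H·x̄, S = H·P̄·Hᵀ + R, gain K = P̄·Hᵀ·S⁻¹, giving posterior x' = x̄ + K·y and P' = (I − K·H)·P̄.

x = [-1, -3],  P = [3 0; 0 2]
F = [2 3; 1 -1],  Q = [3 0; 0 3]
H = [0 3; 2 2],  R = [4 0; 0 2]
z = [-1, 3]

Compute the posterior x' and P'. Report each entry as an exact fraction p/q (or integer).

x̄ = F·x = [-11, 2]
P̄ = F·P·Fᵀ + Q = [33 0; 0 8]
y = z − H·x̄ = [-7, 21]
S = H·P̄·Hᵀ + R = [76 48; 48 166]
K = P̄·Hᵀ·S⁻¹ = [-396/1289 627/1289; 402/1289 8/1289]
x' = x̄ + K·y = [1760/1289, -68/1289]
P' = (I − K·H)·P̄ = [1155/1289 -528/1289; -528/1289 536/1289]

x' = [1760/1289, -68/1289]
P' = [1155/1289 -528/1289; -528/1289 536/1289]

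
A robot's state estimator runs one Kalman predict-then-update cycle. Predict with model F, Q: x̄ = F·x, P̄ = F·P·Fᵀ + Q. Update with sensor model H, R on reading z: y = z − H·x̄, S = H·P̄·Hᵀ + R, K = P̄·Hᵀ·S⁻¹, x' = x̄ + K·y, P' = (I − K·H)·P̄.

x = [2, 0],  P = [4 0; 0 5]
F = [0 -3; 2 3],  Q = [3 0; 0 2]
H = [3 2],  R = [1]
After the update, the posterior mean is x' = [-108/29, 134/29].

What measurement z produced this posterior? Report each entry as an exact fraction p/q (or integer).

x̄ = F·x = [0, 4]
P̄ = F·P·Fᵀ + Q = [48 -45; -45 63]
S = H·P̄·Hᵀ + R = [145]
K = P̄·Hᵀ·S⁻¹ = [54/145; -9/145]
x' − x̄ = [-108/29, 18/29] = K·y
y = (KᵀK)⁻¹·Kᵀ·(x' − x̄) = [-10]
z = y + H·x̄ = [-10] + [8] = [-2]

z = [-2]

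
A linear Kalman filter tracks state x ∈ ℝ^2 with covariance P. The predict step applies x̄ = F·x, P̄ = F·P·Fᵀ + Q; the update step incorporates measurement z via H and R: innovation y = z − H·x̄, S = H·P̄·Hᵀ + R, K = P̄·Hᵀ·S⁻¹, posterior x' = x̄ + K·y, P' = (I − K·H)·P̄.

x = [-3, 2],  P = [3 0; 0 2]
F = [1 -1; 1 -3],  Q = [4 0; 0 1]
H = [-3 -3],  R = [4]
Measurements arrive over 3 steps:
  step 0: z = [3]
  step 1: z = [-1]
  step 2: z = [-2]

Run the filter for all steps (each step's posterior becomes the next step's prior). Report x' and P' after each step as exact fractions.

step 0: x' = [-119/445, -378/445], P' = [1089/445 -1017/445; -1017/445 1141/445]
step 1: x' = [-116561/371761, 244984/371761], P' = [723980/371761 -665484/371761; -665484/371761 771424/371761]
step 2: x' = [109860087/251194321, 51759199/251194321], P' = [487020472/251194321 -446966056/251194321; -446966056/251194321 517892652/251194321]

step 0: x̄ = F·x = [-5, -9]
step 0: P̄ = F·P·Fᵀ + Q = [9 9; 9 22]
step 0: y = z − H·x̄ = [-39]
step 0: S = H·P̄·Hᵀ + R = [445]
step 0: K = P̄·Hᵀ·S⁻¹ = [-54/445; -93/445]
step 0: x' = x̄ + K·y = [-119/445, -378/445]
step 0: P' = (I − K·H)·P̄ = [1089/445 -1017/445; -1017/445 1141/445]
step 1: x̄ = F·x = [259/445, 203/89]
step 1: P̄ = F·P·Fᵀ + Q = [6044/445 1716/89; 1716/89 3581/89]
step 1: y = z − H·x̄ = [3377/445]
step 1: S = H·P̄·Hᵀ + R = [371761/445]
step 1: K = P̄·Hᵀ·S⁻¹ = [-43872/371761; -79455/371761]
step 1: x' = x̄ + K·y = [-116561/371761, 244984/371761]
step 1: P' = (I − K·H)·P̄ = [723980/371761 -665484/371761; -665484/371761 771424/371761]
step 2: x̄ = F·x = [-361545/371761, -65501/28597]
step 2: P̄ = F·P·Fᵀ + Q = [4313416/371761 438476/28597; 438476/28597 925497/28597]
step 2: y = z − H·x̄ = [-4382696/371761]
step 2: S = H·P̄·Hᵀ + R = [251194321/371761]
step 2: K = P̄·Hᵀ·S⁻¹ = [-30040812/251194321; -53194947/251194321]
step 2: x' = x̄ + K·y = [109860087/251194321, 51759199/251194321]
step 2: P' = (I − K·H)·P̄ = [487020472/251194321 -446966056/251194321; -446966056/251194321 517892652/251194321]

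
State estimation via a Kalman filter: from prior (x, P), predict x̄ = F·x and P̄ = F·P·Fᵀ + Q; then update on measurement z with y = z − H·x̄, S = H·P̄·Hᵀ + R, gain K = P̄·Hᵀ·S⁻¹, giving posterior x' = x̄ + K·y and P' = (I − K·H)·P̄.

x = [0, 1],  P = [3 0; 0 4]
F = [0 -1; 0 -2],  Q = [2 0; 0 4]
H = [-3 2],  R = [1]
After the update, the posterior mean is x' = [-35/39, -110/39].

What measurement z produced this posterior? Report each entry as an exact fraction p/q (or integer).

x̄ = F·x = [-1, -2]
P̄ = F·P·Fᵀ + Q = [6 8; 8 20]
S = H·P̄·Hᵀ + R = [39]
K = P̄·Hᵀ·S⁻¹ = [-2/39; 16/39]
x' − x̄ = [4/39, -32/39] = K·y
y = (KᵀK)⁻¹·Kᵀ·(x' − x̄) = [-2]
z = y + H·x̄ = [-2] + [-1] = [-3]

z = [-3]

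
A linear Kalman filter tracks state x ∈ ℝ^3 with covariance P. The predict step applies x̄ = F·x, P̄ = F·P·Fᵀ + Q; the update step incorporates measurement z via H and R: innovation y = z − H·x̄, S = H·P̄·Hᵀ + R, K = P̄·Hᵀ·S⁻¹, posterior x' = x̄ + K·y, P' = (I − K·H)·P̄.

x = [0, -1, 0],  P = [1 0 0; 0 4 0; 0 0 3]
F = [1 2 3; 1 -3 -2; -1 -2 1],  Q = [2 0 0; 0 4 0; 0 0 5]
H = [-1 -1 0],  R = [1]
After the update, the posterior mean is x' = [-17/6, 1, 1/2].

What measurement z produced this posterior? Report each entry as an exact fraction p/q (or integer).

z = [2]

x̄ = F·x = [-2, 3, 2]
P̄ = F·P·Fᵀ + Q = [46 -41 -8; -41 53 17; -8 17 25]
S = H·P̄·Hᵀ + R = [18]
K = P̄·Hᵀ·S⁻¹ = [-5/18; -2/3; -1/2]
x' − x̄ = [-5/6, -2, -3/2] = K·y
y = (KᵀK)⁻¹·Kᵀ·(x' − x̄) = [3]
z = y + H·x̄ = [3] + [-1] = [2]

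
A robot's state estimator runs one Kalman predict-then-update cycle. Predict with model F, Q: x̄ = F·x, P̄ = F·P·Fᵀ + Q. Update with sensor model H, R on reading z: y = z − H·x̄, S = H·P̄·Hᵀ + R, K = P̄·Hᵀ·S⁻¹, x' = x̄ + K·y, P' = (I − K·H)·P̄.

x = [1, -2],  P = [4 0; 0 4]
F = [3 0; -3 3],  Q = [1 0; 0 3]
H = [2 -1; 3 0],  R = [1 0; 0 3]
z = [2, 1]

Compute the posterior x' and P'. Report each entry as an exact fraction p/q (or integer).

x' = [595/2458, -2007/1229]
P' = [379/1229 1461/2458; 1461/2458 2607/1229]

x̄ = F·x = [3, -9]
P̄ = F·P·Fᵀ + Q = [37 -36; -36 75]
y = z − H·x̄ = [-13, -8]
S = H·P̄·Hᵀ + R = [368 330; 330 336]
K = P̄·Hᵀ·S⁻¹ = [55/2458 379/1229; -1146/1229 1461/2458]
x' = x̄ + K·y = [595/2458, -2007/1229]
P' = (I − K·H)·P̄ = [379/1229 1461/2458; 1461/2458 2607/1229]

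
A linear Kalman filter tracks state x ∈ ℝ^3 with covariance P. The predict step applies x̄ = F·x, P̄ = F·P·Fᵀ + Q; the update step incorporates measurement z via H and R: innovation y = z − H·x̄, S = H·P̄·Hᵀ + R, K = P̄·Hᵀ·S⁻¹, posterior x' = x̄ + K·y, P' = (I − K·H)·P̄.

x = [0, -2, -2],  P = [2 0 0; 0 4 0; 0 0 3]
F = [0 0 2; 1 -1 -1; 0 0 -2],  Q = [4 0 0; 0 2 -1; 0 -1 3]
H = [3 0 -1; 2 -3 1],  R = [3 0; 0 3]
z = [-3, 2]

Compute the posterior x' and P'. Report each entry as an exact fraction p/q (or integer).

x̄ = F·x = [-4, 4, 4]
P̄ = F·P·Fᵀ + Q = [16 -6 -12; -6 11 5; -12 5 15]
y = z − H·x̄ = [13, 18]
S = H·P̄·Hᵀ + R = [234 138; 138 175]
K = P̄·Hᵀ·S⁻¹ = [292/1217 34/1217; 1495/21906 -1031/3651; -1871/7302 79/1217]
x' = x̄ + K·y = [-460/1217, -4289/21906, 13417/7302]
P' = (I − K·H)·P̄ = [660/1217 774/1217 1104/1217; 774/1217 27911/21906 12437/7302; 1104/1217 12437/7302 8495/2434]

x' = [-460/1217, -4289/21906, 13417/7302]
P' = [660/1217 774/1217 1104/1217; 774/1217 27911/21906 12437/7302; 1104/1217 12437/7302 8495/2434]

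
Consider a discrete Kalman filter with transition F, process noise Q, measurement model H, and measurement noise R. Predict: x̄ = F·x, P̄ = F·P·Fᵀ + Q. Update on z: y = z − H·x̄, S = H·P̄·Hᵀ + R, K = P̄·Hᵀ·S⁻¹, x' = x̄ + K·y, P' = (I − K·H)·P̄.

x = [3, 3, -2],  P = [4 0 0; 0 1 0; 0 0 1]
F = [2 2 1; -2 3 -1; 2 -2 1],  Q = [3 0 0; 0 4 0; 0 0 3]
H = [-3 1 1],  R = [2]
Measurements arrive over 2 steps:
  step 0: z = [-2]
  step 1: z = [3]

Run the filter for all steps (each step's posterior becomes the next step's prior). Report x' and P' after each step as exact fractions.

step 0: x̄ = F·x = [10, 5, -2]
step 0: P̄ = F·P·Fᵀ + Q = [24 -11 13; -11 30 -23; 13 -23 24]
step 0: y = z − H·x̄ = [25]
step 0: S = H·P̄·Hᵀ + R = [214]
step 0: K = P̄·Hᵀ·S⁻¹ = [-35/107; 20/107; -19/107]
step 0: x' = x̄ + K·y = [195/107, 1035/107, -689/107]
step 0: P' = (I − K·H)·P̄ = [118/107 223/107 61/107; 223/107 2410/107 -1701/107; 61/107 -1701/107 1846/107]
step 1: x̄ = F·x = [1771/107, 3404/107, -2369/107]
step 1: P̄ = F·P·Fᵀ + Q = [7503/107 10643/107 -7078/107; 10643/107 32210/107 -23297/107; -7078/107 -23297/107 17543/107]
step 1: y = z − H·x̄ = [4599/107]
step 1: S = H·P̄·Hᵀ + R = [49510/107]
step 1: K = P̄·Hᵀ·S⁻¹ = [-9472/24755; -11508/24755; 1548/4951]
step 1: x' = x̄ + K·y = [2611/24755, 292904/24755, -43081/4951]
step 1: P' = (I − K·H)·P̄ = [58871/24755 424859/24755 -53438/4951; 424859/24755 4976546/24755 -744997/4951; -53438/4951 -744997/4951 587779/4951]

step 0: x' = [195/107, 1035/107, -689/107], P' = [118/107 223/107 61/107; 223/107 2410/107 -1701/107; 61/107 -1701/107 1846/107]
step 1: x' = [2611/24755, 292904/24755, -43081/4951], P' = [58871/24755 424859/24755 -53438/4951; 424859/24755 4976546/24755 -744997/4951; -53438/4951 -744997/4951 587779/4951]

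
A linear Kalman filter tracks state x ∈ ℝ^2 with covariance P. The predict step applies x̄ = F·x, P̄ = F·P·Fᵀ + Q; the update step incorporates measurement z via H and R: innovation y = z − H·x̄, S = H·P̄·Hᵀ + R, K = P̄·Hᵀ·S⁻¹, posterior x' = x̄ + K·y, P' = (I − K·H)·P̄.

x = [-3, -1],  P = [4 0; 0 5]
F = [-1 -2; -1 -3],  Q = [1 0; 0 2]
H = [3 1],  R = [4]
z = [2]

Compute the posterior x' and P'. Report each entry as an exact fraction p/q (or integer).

x' = [349/484, -3/484]
P' = [219/484 -221/484; -221/484 1275/484]

x̄ = F·x = [5, 6]
P̄ = F·P·Fᵀ + Q = [25 34; 34 51]
y = z − H·x̄ = [-19]
S = H·P̄·Hᵀ + R = [484]
K = P̄·Hᵀ·S⁻¹ = [109/484; 153/484]
x' = x̄ + K·y = [349/484, -3/484]
P' = (I − K·H)·P̄ = [219/484 -221/484; -221/484 1275/484]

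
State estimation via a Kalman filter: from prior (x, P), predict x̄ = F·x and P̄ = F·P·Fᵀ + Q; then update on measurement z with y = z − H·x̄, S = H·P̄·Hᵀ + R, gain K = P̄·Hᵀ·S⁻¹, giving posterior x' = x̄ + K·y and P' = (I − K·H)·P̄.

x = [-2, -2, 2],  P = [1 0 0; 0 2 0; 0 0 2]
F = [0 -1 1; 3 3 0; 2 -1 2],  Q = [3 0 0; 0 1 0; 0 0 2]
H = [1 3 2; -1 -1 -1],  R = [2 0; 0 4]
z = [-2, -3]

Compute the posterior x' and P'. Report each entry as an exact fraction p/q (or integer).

x' = [6453/1763, -8928/1763, 8214/1763]
P' = [5464/1763 -3596/1763 2280/1763; -3596/1763 7080/1763 -7964/1763; 2280/1763 -7964/1763 10564/1763]

x̄ = F·x = [4, -12, 2]
P̄ = F·P·Fᵀ + Q = [7 -6 6; -6 28 0; 6 0 16]
y = z − H·x̄ = [26, -9]
S = H·P̄·Hᵀ + R = [313 -117; -117 55]
K = P̄·Hᵀ·S⁻¹ = [-382/1763 -1037/1763; 858/1763 1120/1763; -242/1763 -1220/1763]
x' = x̄ + K·y = [6453/1763, -8928/1763, 8214/1763]
P' = (I − K·H)·P̄ = [5464/1763 -3596/1763 2280/1763; -3596/1763 7080/1763 -7964/1763; 2280/1763 -7964/1763 10564/1763]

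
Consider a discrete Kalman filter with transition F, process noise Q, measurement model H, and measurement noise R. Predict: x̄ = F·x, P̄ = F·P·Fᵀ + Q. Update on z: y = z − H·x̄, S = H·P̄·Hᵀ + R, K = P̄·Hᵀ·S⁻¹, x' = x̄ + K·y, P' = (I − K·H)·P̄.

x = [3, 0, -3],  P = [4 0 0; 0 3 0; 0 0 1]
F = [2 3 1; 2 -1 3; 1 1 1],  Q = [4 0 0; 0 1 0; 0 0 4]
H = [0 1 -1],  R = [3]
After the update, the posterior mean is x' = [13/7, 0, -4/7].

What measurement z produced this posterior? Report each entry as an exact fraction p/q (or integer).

z = [1]

x̄ = F·x = [3, -3, 0]
P̄ = F·P·Fᵀ + Q = [48 10 18; 10 29 8; 18 8 12]
S = H·P̄·Hᵀ + R = [28]
K = P̄·Hᵀ·S⁻¹ = [-2/7; 3/4; -1/7]
x' − x̄ = [-8/7, 3, -4/7] = K·y
y = (KᵀK)⁻¹·Kᵀ·(x' − x̄) = [4]
z = y + H·x̄ = [4] + [-3] = [1]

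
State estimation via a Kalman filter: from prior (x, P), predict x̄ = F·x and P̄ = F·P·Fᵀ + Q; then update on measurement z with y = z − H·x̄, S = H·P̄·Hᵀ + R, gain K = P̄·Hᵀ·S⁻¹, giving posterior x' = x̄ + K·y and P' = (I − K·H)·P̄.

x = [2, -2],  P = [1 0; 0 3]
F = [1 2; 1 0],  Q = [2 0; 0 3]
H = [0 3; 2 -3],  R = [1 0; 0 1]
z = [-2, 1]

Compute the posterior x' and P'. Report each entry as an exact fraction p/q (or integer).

x' = [-1031/2245, -276/449]
P' = [1077/2245 71/449; 71/449 48/449]

x̄ = F·x = [-2, 2]
P̄ = F·P·Fᵀ + Q = [15 1; 1 4]
y = z − H·x̄ = [-8, 11]
S = H·P̄·Hᵀ + R = [37 -30; -30 85]
K = P̄·Hᵀ·S⁻¹ = [213/449 1089/2245; 144/449 -2/449]
x' = x̄ + K·y = [-1031/2245, -276/449]
P' = (I − K·H)·P̄ = [1077/2245 71/449; 71/449 48/449]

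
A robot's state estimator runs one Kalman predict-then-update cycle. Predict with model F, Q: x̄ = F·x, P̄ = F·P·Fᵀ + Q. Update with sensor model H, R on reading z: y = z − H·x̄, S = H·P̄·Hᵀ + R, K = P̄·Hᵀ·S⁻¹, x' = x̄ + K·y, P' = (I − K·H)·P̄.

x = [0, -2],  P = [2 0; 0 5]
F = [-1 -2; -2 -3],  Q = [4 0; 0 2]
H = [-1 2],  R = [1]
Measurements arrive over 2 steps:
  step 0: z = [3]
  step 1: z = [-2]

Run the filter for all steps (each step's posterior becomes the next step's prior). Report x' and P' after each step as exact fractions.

step 0: x̄ = F·x = [4, 6]
step 0: P̄ = F·P·Fᵀ + Q = [26 34; 34 55]
step 0: y = z − H·x̄ = [-5]
step 0: S = H·P̄·Hᵀ + R = [111]
step 0: K = P̄·Hᵀ·S⁻¹ = [14/37; 76/111]
step 0: x' = x̄ + K·y = [78/37, 286/111]
step 0: P' = (I − K·H)·P̄ = [374/37 194/37; 194/37 329/111]
step 1: x̄ = F·x = [-806/111, -442/37]
step 1: P̄ = F·P·Fᵀ + Q = [5210/111 2764/37; 2764/37 4885/37]
step 1: y = z − H·x̄ = [1624/111]
step 1: S = H·P̄·Hᵀ + R = [30773/111]
step 1: K = P̄·Hᵀ·S⁻¹ = [11374/30773; 21018/30773]
step 1: x' = x̄ + K·y = [-57042/30773, -60106/30773]
step 1: P' = (I − K·H)·P̄ = [278914/30773 145144/30773; 145144/30773 83081/30773]

step 0: x' = [78/37, 286/111], P' = [374/37 194/37; 194/37 329/111]
step 1: x' = [-57042/30773, -60106/30773], P' = [278914/30773 145144/30773; 145144/30773 83081/30773]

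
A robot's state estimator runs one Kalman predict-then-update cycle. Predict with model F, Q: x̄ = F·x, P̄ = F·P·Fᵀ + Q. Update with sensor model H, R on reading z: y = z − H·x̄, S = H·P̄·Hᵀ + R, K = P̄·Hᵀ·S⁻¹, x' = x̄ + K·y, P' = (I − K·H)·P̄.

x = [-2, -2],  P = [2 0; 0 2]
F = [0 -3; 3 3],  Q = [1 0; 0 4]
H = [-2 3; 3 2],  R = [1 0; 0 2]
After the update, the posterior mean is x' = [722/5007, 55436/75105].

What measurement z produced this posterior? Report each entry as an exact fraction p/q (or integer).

z = [2, 2]

x̄ = F·x = [6, -12]
P̄ = F·P·Fᵀ + Q = [19 -18; -18 40]
S = H·P̄·Hᵀ + R = [653 36; 36 117]
K = P̄·Hᵀ·S⁻¹ = [-256/1669 1135/5007; 1924/8345 11362/75105]
x' − x̄ = [-29320/5007, 956696/75105] = K·y
y = (KᵀK)⁻¹·Kᵀ·(x' − x̄) = [50, 8]
z = y + H·x̄ = [50, 8] + [-48, -6] = [2, 2]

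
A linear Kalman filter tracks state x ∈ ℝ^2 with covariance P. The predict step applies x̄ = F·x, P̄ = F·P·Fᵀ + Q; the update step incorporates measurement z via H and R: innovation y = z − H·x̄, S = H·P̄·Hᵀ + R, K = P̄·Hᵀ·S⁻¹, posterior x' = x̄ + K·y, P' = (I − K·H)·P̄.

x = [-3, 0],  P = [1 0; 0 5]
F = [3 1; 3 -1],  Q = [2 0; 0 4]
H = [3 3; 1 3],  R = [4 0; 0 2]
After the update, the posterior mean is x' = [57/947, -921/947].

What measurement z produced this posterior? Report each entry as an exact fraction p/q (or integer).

z = [-2, -3]

x̄ = F·x = [-9, -9]
P̄ = F·P·Fᵀ + Q = [16 4; 4 18]
S = H·P̄·Hᵀ + R = [382 258; 258 204]
K = P̄·Hᵀ·S⁻¹ = [418/947 -1196/2841; -125/947 1282/2841]
x' − x̄ = [8580/947, 7602/947] = K·y
y = (KᵀK)⁻¹·Kᵀ·(x' − x̄) = [52, 33]
z = y + H·x̄ = [52, 33] + [-54, -36] = [-2, -3]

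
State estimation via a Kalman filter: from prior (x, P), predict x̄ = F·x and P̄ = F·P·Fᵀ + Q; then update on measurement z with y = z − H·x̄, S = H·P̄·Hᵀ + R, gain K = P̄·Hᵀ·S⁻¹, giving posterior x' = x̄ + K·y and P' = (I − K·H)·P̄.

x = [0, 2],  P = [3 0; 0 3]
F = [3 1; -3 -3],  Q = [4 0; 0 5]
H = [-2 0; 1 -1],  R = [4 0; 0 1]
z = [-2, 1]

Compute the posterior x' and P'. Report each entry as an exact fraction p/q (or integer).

x' = [293/455, -499/910]
P' = [372/455 337/455; 337/455 1479/910]

x̄ = F·x = [2, -6]
P̄ = F·P·Fᵀ + Q = [34 -36; -36 59]
y = z − H·x̄ = [2, -7]
S = H·P̄·Hᵀ + R = [140 -140; -140 166]
K = P̄·Hᵀ·S⁻¹ = [-186/455 1/13; -337/910 -23/26]
x' = x̄ + K·y = [293/455, -499/910]
P' = (I − K·H)·P̄ = [372/455 337/455; 337/455 1479/910]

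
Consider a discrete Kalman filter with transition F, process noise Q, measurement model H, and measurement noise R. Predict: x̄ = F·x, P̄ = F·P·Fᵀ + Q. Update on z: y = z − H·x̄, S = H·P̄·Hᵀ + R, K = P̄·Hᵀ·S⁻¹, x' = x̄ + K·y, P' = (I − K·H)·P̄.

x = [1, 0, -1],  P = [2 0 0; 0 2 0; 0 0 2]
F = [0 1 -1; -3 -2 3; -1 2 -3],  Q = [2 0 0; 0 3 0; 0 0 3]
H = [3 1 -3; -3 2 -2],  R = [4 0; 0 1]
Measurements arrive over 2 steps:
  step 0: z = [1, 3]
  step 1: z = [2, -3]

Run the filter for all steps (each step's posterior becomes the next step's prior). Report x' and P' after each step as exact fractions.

step 0: x̄ = F·x = [1, -6, 2]
step 0: P̄ = F·P·Fᵀ + Q = [6 -10 10; -10 47 -20; 10 -20 31]
step 0: y = z − H·x̄ = [10, 22]
step 0: S = H·P̄·Hᵀ + R = [264 386; 386 767]
step 0: K = P̄·Hᵀ·S⁻¹ = [2757/26746 -1705/13373; -4245/53492 6787/26746; -12709/53492 -1405/26746]
step 0: x' = x̄ + K·y = [-10352/13373, -32387/26746, -40963/26746]
step 0: P' = (I − K·H)·P̄ = [11675/13373 79491/26746 46171/26746; 79491/26746 614853/53492 369593/53492; 46171/26746 369593/53492 232485/53492]
step 1: x̄ = F·x = [4288/13373, 3997/26746, 1833/622]
step 1: P̄ = F·P·Fᵀ + Q = [53784/13373 -69779/13373 73/311; -69779/13373 943065/53492 -1359/1244; 73/311 -1359/1244 5627/1244]
step 1: y = z − H·x̄ = [130112/13373, 47567/13373]
step 1: S = H·P̄·Hᵀ + R = [930206/13373 267372/13373; 267372/13373 2674345/13373]
step 1: K = P̄·Hᵀ·S⁻¹ = [11285686/90338891 -11505060/90338891; -147027/180677782 23993994/90338891; -34137771/180677782 -3685310/90338891]
step 1: x' = x̄ + K·y = [97847540/90338891, 196261063/180677782, 174088769/180677782]
step 1: P' = (I − K·H)·P̄ = [29715376/90338891 80232493/90338891 41411959/90338891; 80232493/90338891 1276057485/361355564 746674539/361355564; 41411959/90338891 746674539/361355564 505573405/361355564]

step 0: x' = [-10352/13373, -32387/26746, -40963/26746], P' = [11675/13373 79491/26746 46171/26746; 79491/26746 614853/53492 369593/53492; 46171/26746 369593/53492 232485/53492]
step 1: x' = [97847540/90338891, 196261063/180677782, 174088769/180677782], P' = [29715376/90338891 80232493/90338891 41411959/90338891; 80232493/90338891 1276057485/361355564 746674539/361355564; 41411959/90338891 746674539/361355564 505573405/361355564]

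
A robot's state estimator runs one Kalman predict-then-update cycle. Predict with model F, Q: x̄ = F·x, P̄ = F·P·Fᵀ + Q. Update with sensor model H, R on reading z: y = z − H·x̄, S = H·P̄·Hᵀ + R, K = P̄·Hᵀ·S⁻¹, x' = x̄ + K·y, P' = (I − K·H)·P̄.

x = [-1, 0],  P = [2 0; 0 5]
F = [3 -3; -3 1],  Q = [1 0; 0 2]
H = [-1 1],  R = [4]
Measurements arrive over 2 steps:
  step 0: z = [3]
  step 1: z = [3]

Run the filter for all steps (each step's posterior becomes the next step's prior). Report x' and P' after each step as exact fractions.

step 0: x̄ = F·x = [-3, 3]
step 0: P̄ = F·P·Fᵀ + Q = [64 -33; -33 25]
step 0: y = z − H·x̄ = [-3]
step 0: S = H·P̄·Hᵀ + R = [159]
step 0: K = P̄·Hᵀ·S⁻¹ = [-97/159; 58/159]
step 0: x' = x̄ + K·y = [-62/53, 101/53]
step 0: P' = (I − K·H)·P̄ = [767/159 379/159; 379/159 611/159]
step 1: x̄ = F·x = [-489/53, 287/53]
step 1: P̄ = F·P·Fᵀ + Q = [1913/53 -1396/53; -1396/53 5558/159]
step 1: y = z − H·x̄ = [-617/53]
step 1: S = H·P̄·Hᵀ + R = [20309/159]
step 1: K = P̄·Hᵀ·S⁻¹ = [-9927/20309; 9746/20309]
step 1: x' = x̄ + K·y = [-71814/20309, -3483/20309]
step 1: P' = (I − K·H)·P̄ = [113258/20309 73550/20309; 73550/20309 112534/20309]

step 0: x' = [-62/53, 101/53], P' = [767/159 379/159; 379/159 611/159]
step 1: x' = [-71814/20309, -3483/20309], P' = [113258/20309 73550/20309; 73550/20309 112534/20309]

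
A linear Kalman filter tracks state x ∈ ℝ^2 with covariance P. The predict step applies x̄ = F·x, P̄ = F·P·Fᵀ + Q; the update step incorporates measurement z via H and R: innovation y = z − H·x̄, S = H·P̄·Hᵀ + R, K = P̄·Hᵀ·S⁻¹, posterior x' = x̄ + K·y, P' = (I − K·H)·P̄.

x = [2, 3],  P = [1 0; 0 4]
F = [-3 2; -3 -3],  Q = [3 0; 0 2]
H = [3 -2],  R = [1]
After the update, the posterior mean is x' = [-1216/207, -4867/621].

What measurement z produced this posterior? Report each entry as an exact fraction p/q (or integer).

z = [-2]

x̄ = F·x = [0, -15]
P̄ = F·P·Fᵀ + Q = [28 -15; -15 47]
S = H·P̄·Hᵀ + R = [621]
K = P̄·Hᵀ·S⁻¹ = [38/207; -139/621]
x' − x̄ = [-1216/207, 4448/621] = K·y
y = (KᵀK)⁻¹·Kᵀ·(x' − x̄) = [-32]
z = y + H·x̄ = [-32] + [30] = [-2]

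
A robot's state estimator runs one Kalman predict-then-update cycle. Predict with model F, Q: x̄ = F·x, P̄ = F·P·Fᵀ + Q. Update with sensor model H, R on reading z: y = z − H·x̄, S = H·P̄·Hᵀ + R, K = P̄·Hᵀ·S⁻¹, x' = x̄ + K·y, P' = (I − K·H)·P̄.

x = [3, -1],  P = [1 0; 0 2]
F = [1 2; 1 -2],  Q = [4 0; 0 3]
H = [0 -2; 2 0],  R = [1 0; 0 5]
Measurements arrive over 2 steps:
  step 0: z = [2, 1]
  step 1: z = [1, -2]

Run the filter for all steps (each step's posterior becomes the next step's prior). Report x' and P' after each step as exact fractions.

step 0: x' = [281/287, -1653/2009], P' = [45/41 -5/287; -5/287 488/2009]
step 1: x' = [-1198849/1255249, -445927/1255249], P' = [1298405/1255249 1265/1255249; 1265/1255249 299248/1255249]

step 0: x̄ = F·x = [1, 5]
step 0: P̄ = F·P·Fᵀ + Q = [13 -7; -7 12]
step 0: y = z − H·x̄ = [12, -1]
step 0: S = H·P̄·Hᵀ + R = [49 28; 28 57]
step 0: K = P̄·Hᵀ·S⁻¹ = [10/287 18/41; -976/2009 -2/287]
step 0: x' = x̄ + K·y = [281/287, -1653/2009]
step 0: P' = (I − K·H)·P̄ = [45/41 -5/287; -5/287 488/2009]
step 1: x̄ = F·x = [-1339/2009, 5273/2009]
step 1: P̄ = F·P·Fᵀ + Q = [12053/2009 253/2009; 253/2009 10324/2009]
step 1: y = z − H·x̄ = [12555/2009, -1340/2009]
step 1: S = H·P̄·Hᵀ + R = [43305/2009 -1012/2009; -1012/2009 58257/2009]
step 1: K = P̄·Hᵀ·S⁻¹ = [-2530/1255249 519362/1255249; -598496/1255249 506/1255249]
step 1: x' = x̄ + K·y = [-1198849/1255249, -445927/1255249]
step 1: P' = (I − K·H)·P̄ = [1298405/1255249 1265/1255249; 1265/1255249 299248/1255249]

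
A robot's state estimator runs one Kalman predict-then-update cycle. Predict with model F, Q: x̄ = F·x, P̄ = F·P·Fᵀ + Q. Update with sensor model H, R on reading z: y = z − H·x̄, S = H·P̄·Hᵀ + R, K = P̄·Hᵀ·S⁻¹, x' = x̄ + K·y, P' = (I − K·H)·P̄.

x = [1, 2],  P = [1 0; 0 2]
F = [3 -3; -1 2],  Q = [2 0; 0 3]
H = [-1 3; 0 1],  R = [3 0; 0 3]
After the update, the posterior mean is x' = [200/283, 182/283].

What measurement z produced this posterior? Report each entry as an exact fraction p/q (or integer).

z = [1, 1]

x̄ = F·x = [-3, 3]
P̄ = F·P·Fᵀ + Q = [29 -15; -15 12]
S = H·P̄·Hᵀ + R = [230 51; 51 15]
K = P̄·Hᵀ·S⁻¹ = [-115/283 108/283; 51/283 53/283]
x' − x̄ = [1049/283, -667/283] = K·y
y = (KᵀK)⁻¹·Kᵀ·(x' − x̄) = [-11, -2]
z = y + H·x̄ = [-11, -2] + [12, 3] = [1, 1]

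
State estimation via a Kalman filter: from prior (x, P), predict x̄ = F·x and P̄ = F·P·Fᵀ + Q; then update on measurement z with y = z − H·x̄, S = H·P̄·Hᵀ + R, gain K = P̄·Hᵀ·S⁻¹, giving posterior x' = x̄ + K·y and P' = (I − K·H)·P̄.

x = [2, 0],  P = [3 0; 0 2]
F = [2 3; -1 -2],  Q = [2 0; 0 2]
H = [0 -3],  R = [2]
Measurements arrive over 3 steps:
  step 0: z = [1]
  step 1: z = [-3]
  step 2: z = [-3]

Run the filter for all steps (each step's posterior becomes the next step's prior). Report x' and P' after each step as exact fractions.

step 0: x̄ = F·x = [4, -2]
step 0: P̄ = F·P·Fᵀ + Q = [32 -18; -18 13]
step 0: y = z − H·x̄ = [-5]
step 0: S = H·P̄·Hᵀ + R = [119]
step 0: K = P̄·Hᵀ·S⁻¹ = [54/119; -39/119]
step 0: x' = x̄ + K·y = [206/119, -43/119]
step 0: P' = (I − K·H)·P̄ = [892/119 -36/119; -36/119 26/119]
step 1: x̄ = F·x = [283/119, -120/119]
step 1: P̄ = F·P·Fᵀ + Q = [3608/119 -1688/119; -1688/119 1090/119]
step 1: y = z − H·x̄ = [-717/119]
step 1: S = H·P̄·Hᵀ + R = [10048/119]
step 1: K = P̄·Hᵀ·S⁻¹ = [633/1256; -1635/5024]
step 1: x' = x̄ + K·y = [-827/1256, 4785/5024]
step 1: P' = (I − K·H)·P̄ = [1393/157 -211/628; -211/628 545/2512]
step 2: x̄ = F·x = [7739/5024, -3131/2512]
step 2: P̄ = F·P·Fᵀ + Q = [88953/2512 -20969/1256; -20969/1256 6529/628]
step 2: y = z − H·x̄ = [-16929/2512]
step 2: S = H·P̄·Hᵀ + R = [60017/628]
step 2: K = P̄·Hᵀ·S⁻¹ = [62907/120034; -19587/60017]
step 2: x' = x̄ + K·y = [-239045/120034, 114391/120034]
step 2: P' = (I − K·H)·P̄ = [549921/60017 -20969/60017; -20969/60017 13058/60017]

step 0: x' = [206/119, -43/119], P' = [892/119 -36/119; -36/119 26/119]
step 1: x' = [-827/1256, 4785/5024], P' = [1393/157 -211/628; -211/628 545/2512]
step 2: x' = [-239045/120034, 114391/120034], P' = [549921/60017 -20969/60017; -20969/60017 13058/60017]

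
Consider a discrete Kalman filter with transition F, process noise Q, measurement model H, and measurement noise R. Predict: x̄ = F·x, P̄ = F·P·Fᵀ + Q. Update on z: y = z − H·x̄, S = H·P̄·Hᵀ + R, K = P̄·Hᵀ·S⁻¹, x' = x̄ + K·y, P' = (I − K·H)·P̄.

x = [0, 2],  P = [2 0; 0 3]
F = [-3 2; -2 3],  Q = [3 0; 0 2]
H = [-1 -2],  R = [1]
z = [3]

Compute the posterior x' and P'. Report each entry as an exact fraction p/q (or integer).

x' = [-559/302, -82/151]
P' = [1317/302 -306/151; -306/151 179/151]

x̄ = F·x = [4, 6]
P̄ = F·P·Fᵀ + Q = [33 30; 30 37]
y = z − H·x̄ = [19]
S = H·P̄·Hᵀ + R = [302]
K = P̄·Hᵀ·S⁻¹ = [-93/302; -52/151]
x' = x̄ + K·y = [-559/302, -82/151]
P' = (I − K·H)·P̄ = [1317/302 -306/151; -306/151 179/151]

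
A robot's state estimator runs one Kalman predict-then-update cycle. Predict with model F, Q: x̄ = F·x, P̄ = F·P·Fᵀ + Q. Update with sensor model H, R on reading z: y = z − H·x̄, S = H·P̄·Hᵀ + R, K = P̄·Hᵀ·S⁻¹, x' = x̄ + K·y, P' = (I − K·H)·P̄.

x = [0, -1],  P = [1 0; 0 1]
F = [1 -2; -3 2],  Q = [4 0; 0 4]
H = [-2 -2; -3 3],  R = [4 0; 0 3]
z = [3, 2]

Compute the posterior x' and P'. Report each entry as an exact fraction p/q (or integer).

x' = [-1313/1381, -465/1381]
P' = [425/1381 201/1381; 201/1381 433/1381]

x̄ = F·x = [2, -2]
P̄ = F·P·Fᵀ + Q = [9 -7; -7 17]
y = z − H·x̄ = [3, 14]
S = H·P̄·Hᵀ + R = [52 -48; -48 363]
K = P̄·Hᵀ·S⁻¹ = [-313/1381 -224/1381; -317/1381 232/1381]
x' = x̄ + K·y = [-1313/1381, -465/1381]
P' = (I − K·H)·P̄ = [425/1381 201/1381; 201/1381 433/1381]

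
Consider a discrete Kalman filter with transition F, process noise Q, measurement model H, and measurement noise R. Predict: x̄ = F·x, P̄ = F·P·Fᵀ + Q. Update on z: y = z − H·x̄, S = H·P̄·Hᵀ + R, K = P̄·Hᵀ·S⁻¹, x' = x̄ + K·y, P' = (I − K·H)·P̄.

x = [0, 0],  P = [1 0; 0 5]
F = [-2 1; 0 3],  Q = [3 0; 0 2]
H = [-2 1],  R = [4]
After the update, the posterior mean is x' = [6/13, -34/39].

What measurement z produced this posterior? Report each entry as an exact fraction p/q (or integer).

z = [-2]

x̄ = F·x = [0, 0]
P̄ = F·P·Fᵀ + Q = [12 15; 15 47]
S = H·P̄·Hᵀ + R = [39]
K = P̄·Hᵀ·S⁻¹ = [-3/13; 17/39]
x' − x̄ = [6/13, -34/39] = K·y
y = (KᵀK)⁻¹·Kᵀ·(x' − x̄) = [-2]
z = y + H·x̄ = [-2] + [0] = [-2]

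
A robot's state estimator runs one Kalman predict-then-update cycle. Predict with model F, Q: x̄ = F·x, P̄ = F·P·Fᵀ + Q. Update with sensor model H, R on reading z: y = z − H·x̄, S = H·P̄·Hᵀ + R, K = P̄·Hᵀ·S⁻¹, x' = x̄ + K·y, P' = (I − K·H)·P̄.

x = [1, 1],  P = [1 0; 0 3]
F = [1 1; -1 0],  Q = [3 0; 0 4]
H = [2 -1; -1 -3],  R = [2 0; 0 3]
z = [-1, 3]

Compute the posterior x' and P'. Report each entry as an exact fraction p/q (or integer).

x̄ = F·x = [2, -1]
P̄ = F·P·Fᵀ + Q = [7 -1; -1 5]
y = z − H·x̄ = [-6, 2]
S = H·P̄·Hᵀ + R = [39 6; 6 49]
K = P̄·Hᵀ·S⁻¹ = [253/625 -82/625; -259/1875 -168/625]
x' = x̄ + K·y = [-432/625, -443/625]
P' = (I − K·H)·P̄ = [252/625 -2/625; -2/625 506/1875]

x' = [-432/625, -443/625]
P' = [252/625 -2/625; -2/625 506/1875]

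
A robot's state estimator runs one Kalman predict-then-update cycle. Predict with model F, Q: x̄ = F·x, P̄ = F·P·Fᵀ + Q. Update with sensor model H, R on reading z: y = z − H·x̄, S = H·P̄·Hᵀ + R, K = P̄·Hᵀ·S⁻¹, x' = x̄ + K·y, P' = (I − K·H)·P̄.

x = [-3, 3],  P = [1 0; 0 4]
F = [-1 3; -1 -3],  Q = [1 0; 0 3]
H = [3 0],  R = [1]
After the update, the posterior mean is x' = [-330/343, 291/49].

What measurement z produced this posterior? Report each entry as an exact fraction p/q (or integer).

x̄ = F·x = [12, -6]
P̄ = F·P·Fᵀ + Q = [38 -35; -35 40]
S = H·P̄·Hᵀ + R = [343]
K = P̄·Hᵀ·S⁻¹ = [114/343; -15/49]
x' − x̄ = [-4446/343, 585/49] = K·y
y = (KᵀK)⁻¹·Kᵀ·(x' − x̄) = [-39]
z = y + H·x̄ = [-39] + [36] = [-3]

z = [-3]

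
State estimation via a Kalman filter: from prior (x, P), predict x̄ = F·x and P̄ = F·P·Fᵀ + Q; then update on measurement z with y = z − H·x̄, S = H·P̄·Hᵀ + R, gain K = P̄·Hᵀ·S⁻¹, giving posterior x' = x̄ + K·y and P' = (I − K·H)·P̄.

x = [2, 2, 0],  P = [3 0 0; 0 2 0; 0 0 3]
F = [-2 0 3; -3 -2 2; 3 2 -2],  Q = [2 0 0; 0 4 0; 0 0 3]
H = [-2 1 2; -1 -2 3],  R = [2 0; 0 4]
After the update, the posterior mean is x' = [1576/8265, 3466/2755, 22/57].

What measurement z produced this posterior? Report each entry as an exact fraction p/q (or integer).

x̄ = F·x = [-4, -10, 10]
P̄ = F·P·Fᵀ + Q = [41 36 -36; 36 51 -47; -36 -47 50]
S = H·P̄·Hᵀ + R = [373 723; 723 1623]
K = P̄·Hᵀ·S⁻¹ = [-10577/27550 2881/82650; 2512/13775 -3487/13775; 1/190 97/570]
x' − x̄ = [34636/8265, 31016/2755, -548/57] = K·y
y = (KᵀK)⁻¹·Kᵀ·(x' − x̄) = [-16, -56]
z = y + H·x̄ = [-16, -56] + [18, 54] = [2, -2]

z = [2, -2]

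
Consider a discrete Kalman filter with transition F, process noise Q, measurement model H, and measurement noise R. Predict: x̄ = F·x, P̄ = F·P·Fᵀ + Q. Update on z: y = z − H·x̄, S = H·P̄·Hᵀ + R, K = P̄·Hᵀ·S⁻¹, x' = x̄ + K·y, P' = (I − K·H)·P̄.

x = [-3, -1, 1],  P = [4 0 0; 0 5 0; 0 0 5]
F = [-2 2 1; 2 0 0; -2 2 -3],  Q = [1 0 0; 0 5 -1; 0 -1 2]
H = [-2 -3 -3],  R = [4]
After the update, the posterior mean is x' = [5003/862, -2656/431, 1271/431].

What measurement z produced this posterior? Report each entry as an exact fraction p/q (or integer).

z = [-2]

x̄ = F·x = [5, -6, 1]
P̄ = F·P·Fᵀ + Q = [42 -16 21; -16 21 -17; 21 -17 83]
S = H·P̄·Hᵀ + R = [862]
K = P̄·Hᵀ·S⁻¹ = [-99/862; 10/431; -120/431]
x' − x̄ = [693/862, -70/431, 840/431] = K·y
y = (KᵀK)⁻¹·Kᵀ·(x' − x̄) = [-7]
z = y + H·x̄ = [-7] + [5] = [-2]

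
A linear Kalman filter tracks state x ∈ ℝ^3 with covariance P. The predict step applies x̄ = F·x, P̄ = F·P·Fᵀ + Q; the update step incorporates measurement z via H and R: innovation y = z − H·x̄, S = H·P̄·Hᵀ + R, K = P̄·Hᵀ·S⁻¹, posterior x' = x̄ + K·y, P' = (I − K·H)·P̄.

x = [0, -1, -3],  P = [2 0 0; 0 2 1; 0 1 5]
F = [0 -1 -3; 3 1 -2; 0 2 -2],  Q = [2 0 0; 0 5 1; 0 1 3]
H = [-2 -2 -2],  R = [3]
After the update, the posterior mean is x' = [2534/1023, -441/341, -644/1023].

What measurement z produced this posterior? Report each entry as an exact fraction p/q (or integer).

x̄ = F·x = [10, 5, 4]
P̄ = F·P·Fᵀ + Q = [55 27 22; 27 41 19; 22 19 23]
S = H·P̄·Hᵀ + R = [1023]
K = P̄·Hᵀ·S⁻¹ = [-208/1023; -58/341; -128/1023]
x' − x̄ = [-7696/1023, -2146/341, -4736/1023] = K·y
y = (KᵀK)⁻¹·Kᵀ·(x' − x̄) = [37]
z = y + H·x̄ = [37] + [-38] = [-1]

z = [-1]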